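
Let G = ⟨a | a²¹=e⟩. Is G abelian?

G has a single generator, so G is cyclic and hence abelian.

Answer: Yes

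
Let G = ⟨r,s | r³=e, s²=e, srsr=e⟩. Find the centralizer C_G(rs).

⟨rs⟩ ⊆ C_G(rs) since powers of rs commute with rs; so |C_G(rs)| ≥ |⟨rs⟩| = 2.
By orbit–stabilizer, |C_G(rs)| = |G| / |conj. class of rs| = 6 / 3 = 2.
The 2 elements commuting with rs are {e, rs}.

Answer: {e, rs}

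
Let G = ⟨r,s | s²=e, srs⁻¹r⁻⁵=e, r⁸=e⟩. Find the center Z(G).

An element z ∈ Z(G) iff z commutes with every generator.
For example r² is central: (r²)·r = r³ = r·(r²); (r²)·s = r²s = s·(r²).
Whereas r ∉ Z(G) since r·s = rs ≠ r⁵s = s·r.
Checking each of the 16 elements this way gives Z(G) = {e, r², r⁴, r⁶}, of order 4.

Answer: {e, r², r⁴, r⁶}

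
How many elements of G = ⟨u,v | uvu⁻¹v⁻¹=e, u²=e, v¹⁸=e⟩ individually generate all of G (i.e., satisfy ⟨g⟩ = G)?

⟨g⟩ = G would require ord(g) = |G| = 36, but the maximum element order in G is 18 < 36. So G is not cyclic and no single element generates it: the count is 0.

Answer: 0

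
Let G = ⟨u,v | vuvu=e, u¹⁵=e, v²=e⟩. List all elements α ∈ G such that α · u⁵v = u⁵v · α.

⟨u⁵v⟩ ⊆ C_G(u⁵v) since powers of u⁵v commute with u⁵v; so |C_G(u⁵v)| ≥ |⟨u⁵v⟩| = 2.
By orbit–stabilizer, |C_G(u⁵v)| = |G| / |conj. class of u⁵v| = 30 / 15 = 2.
The 2 elements commuting with u⁵v are {e, u⁵v}.

Answer: {e, u⁵v}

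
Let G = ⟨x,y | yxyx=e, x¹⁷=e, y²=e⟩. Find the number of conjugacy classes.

The conjugacy classes (representative and size) are:
  [e] (size 1), [x¹⁶] (size 2), [x²] (size 2), [x³] (size 2), [x¹³] (size 2), [x¹²] (size 2), [x⁶] (size 2), [x¹⁰] (size 2), [x⁹] (size 2), [x⁷y] (size 17).
Class equation: 1 + 2 + 2 + 2 + 2 + 2 + 2 + 2 + 2 + 17 = 34 = |G|. So G has 10 conjugacy classes.

Answer: 10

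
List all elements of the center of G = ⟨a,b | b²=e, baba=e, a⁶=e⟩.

An element z ∈ Z(G) iff z commutes with every generator.
For example a³ is central: (a³)·a = a⁴ = a·(a³); (a³)·b = a³b = b·(a³).
Whereas a ∉ Z(G) since a·b = ab ≠ a⁵b = b·a.
Checking each of the 12 elements this way gives Z(G) = {e, a³}, of order 2.

Answer: {e, a³}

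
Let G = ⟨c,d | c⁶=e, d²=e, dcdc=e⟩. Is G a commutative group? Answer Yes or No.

c·d = cd but d·c = c⁵d, so c·d ≠ d·c and G is not abelian.

Answer: No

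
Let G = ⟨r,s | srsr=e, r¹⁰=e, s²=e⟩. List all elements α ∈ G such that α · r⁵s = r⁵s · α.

⟨r⁵s⟩ ⊆ C_G(r⁵s) since powers of r⁵s commute with r⁵s; so |C_G(r⁵s)| ≥ |⟨r⁵s⟩| = 2.
By orbit–stabilizer, |C_G(r⁵s)| = |G| / |conj. class of r⁵s| = 20 / 5 = 4.
The 4 elements commuting with r⁵s are {e, r⁵, s, r⁵s}.

Answer: {e, r⁵, s, r⁵s}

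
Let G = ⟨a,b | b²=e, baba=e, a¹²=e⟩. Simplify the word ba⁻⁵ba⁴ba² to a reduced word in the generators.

Multiply left to right, reducing at each step:
  b · a⁻⁵ = a⁵b
  (a⁵b) · b = a⁵
  (a⁵) · a⁴ = a⁹
  (a⁹) · b = a⁹b
  (a⁹b) · a² = a⁷b

Answer: a⁷b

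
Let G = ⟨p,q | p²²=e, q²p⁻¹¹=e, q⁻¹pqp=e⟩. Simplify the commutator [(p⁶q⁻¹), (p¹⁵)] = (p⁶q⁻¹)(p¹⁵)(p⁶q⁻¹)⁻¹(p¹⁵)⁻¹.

[(p⁶q⁻¹), (p¹⁵)] = (p⁶q⁻¹)·(p¹⁵)·(p⁶q⁻¹)⁻¹·(p¹⁵)⁻¹.
  (p⁶q⁻¹) · (p¹⁵) = p²q
  (p²q) · (p⁶q) = p⁷
  (p⁷) · (p⁷) = p¹⁴

Answer: p¹⁴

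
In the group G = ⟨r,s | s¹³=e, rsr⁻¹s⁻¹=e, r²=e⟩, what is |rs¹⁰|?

Compute successive powers until reaching e:
  (rs¹⁰)¹ = rs¹⁰, (rs¹⁰)² = s⁷, (rs¹⁰)³ = rs⁴, (rs¹⁰)⁴ = s, (rs¹⁰)⁵ = rs¹¹, (rs¹⁰)⁶ = s⁸, (rs¹⁰)⁷ = rs⁵, (rs¹⁰)⁸ = s², (rs¹⁰)⁹ = rs¹², (rs¹⁰)¹⁰ = s⁹, (rs¹⁰)¹¹ = rs⁶, (rs¹⁰)¹² = s³, (rs¹⁰)¹³ = r, (rs¹⁰)¹⁴ = s¹⁰, (rs¹⁰)¹⁵ = rs⁷, (rs¹⁰)¹⁶ = s⁴, (rs¹⁰)¹⁷ = rs, (rs¹⁰)¹⁸ = s¹¹, (rs¹⁰)¹⁹ = rs⁸, (rs¹⁰)²⁰ = s⁵, (rs¹⁰)²¹ = rs², (rs¹⁰)²² = s¹², (rs¹⁰)²³ = rs⁹, (rs¹⁰)²⁴ = s⁶, (rs¹⁰)²⁵ = rs³, (rs¹⁰)²⁶ = e.
The smallest positive k with (rs¹⁰)ᵏ = e is 26.

Answer: 26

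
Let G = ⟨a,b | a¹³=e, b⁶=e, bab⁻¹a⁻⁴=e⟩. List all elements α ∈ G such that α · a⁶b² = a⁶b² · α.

⟨a⁶b²⟩ ⊆ C_G(a⁶b²) since powers of a⁶b² commute with a⁶b²; so |C_G(a⁶b²)| ≥ |⟨a⁶b²⟩| = 3.
By orbit–stabilizer, |C_G(a⁶b²)| = |G| / |conj. class of a⁶b²| = 78 / 13 = 6.
The 6 elements commuting with a⁶b² are {e, ab⁵, a⁹b, a⁶b², a⁷b³, a¹¹b⁴}.

Answer: {e, ab⁵, a⁹b, a⁶b², a⁷b³, a¹¹b⁴}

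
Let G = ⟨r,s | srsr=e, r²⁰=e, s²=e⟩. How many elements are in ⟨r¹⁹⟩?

|⟨r¹⁹⟩| equals the order of r¹⁹. Compute successive powers until reaching e:
  (r¹⁹)¹ = r¹⁹, (r¹⁹)² = r¹⁸, (r¹⁹)³ = r¹⁷, (r¹⁹)⁴ = r¹⁶, (r¹⁹)⁵ = r¹⁵, (r¹⁹)⁶ = r¹⁴, (r¹⁹)⁷ = r¹³, (r¹⁹)⁸ = r¹², (r¹⁹)⁹ = r¹¹, (r¹⁹)¹⁰ = r¹⁰, (r¹⁹)¹¹ = r⁹, (r¹⁹)¹² = r⁸, (r¹⁹)¹³ = r⁷, (r¹⁹)¹⁴ = r⁶, (r¹⁹)¹⁵ = r⁵, (r¹⁹)¹⁶ = r⁴, (r¹⁹)¹⁷ = r³, (r¹⁹)¹⁸ = r², (r¹⁹)¹⁹ = r, (r¹⁹)²⁰ = e.
The smallest positive k with (r¹⁹)ᵏ = e is 20, so |⟨r¹⁹⟩| = 20.

Answer: 20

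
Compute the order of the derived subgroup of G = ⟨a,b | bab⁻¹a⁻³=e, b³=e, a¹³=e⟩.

G' = [G, G] is generated by all commutators. The generator-pair commutators are: [a, b] = a¹¹.
The subgroup they normally generate is {e, a, a², a³, a⁴, a⁵, a⁶, a⁷, a⁸, a⁹, a¹⁰, a¹¹, a¹²}, of order 13.
Check: |G/G'| = 39/13 = 3 is the order of the abelianisation.

Answer: 13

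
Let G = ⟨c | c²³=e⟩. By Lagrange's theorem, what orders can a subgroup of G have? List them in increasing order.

|G| = 23 = 23. By Lagrange's theorem the order of any subgroup divides 23; the divisors of 23 are 1, 23.

Answer: 1, 23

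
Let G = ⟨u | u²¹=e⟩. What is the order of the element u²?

Compute successive powers until reaching e:
  (u²)¹ = u², (u²)² = u⁴, (u²)³ = u⁶, (u²)⁴ = u⁸, (u²)⁵ = u¹⁰, (u²)⁶ = u¹², (u²)⁷ = u¹⁴, (u²)⁸ = u¹⁶, (u²)⁹ = u¹⁸, (u²)¹⁰ = u²⁰, (u²)¹¹ = u, (u²)¹² = u³, (u²)¹³ = u⁵, (u²)¹⁴ = u⁷, (u²)¹⁵ = u⁹, (u²)¹⁶ = u¹¹, (u²)¹⁷ = u¹³, (u²)¹⁸ = u¹⁵, (u²)¹⁹ = u¹⁷, (u²)²⁰ = u¹⁹, (u²)²¹ = e.
The smallest positive k with (u²)ᵏ = e is 21.

Answer: 21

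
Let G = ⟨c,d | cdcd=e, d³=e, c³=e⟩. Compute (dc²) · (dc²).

Compute (dc²) · (dc²) by multiplying left to right and reducing via the relations at each step:
  (dc²) · d = cd²c
  (cd²c) · c² = cd²

Answer: cd²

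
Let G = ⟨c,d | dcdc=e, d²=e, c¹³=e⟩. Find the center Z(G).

An element z ∈ Z(G) iff z commutes with every generator.
For example e is central: e·c = c = c·e; e·d = d = d·e.
Whereas c ∉ Z(G) since c·d = cd ≠ c¹²d = d·c.
Checking each of the 26 elements this way gives Z(G) = {e}, of order 1.

Answer: {e}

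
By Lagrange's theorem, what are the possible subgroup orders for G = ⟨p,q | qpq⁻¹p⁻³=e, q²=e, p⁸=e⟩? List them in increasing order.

|G| = 16 = 2⁴. By Lagrange's theorem the order of any subgroup divides 16; the divisors of 16 are 1, 2, 4, 8, 16.

Answer: 1, 2, 4, 8, 16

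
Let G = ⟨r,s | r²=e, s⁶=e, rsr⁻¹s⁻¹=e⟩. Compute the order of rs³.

Compute successive powers until reaching e:
  (rs³)¹ = rs³, (rs³)² = e.
The smallest positive k with (rs³)ᵏ = e is 2.

Answer: 2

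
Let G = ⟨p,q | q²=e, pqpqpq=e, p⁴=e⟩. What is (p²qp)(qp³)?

Compute (p²qp) · (qp³) by multiplying left to right and reducing via the relations at each step:
  (p²qp) · q = pqp³
  (pqp³) · p³ = pqp²

Answer: pqp²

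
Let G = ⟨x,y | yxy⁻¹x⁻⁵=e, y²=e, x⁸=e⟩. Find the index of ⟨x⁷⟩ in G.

First find ord(x⁷) by computing successive powers:
  (x⁷)¹ = x⁷, (x⁷)² = x⁶, (x⁷)³ = x⁵, (x⁷)⁴ = x⁴, (x⁷)⁵ = x³, (x⁷)⁶ = x², (x⁷)⁷ = x, (x⁷)⁸ = e.
So |⟨x⁷⟩| = ord(x⁷) = 8. With |G| = 16, by Lagrange [G : ⟨x⁷⟩] = 16/8 = 2.

Answer: 2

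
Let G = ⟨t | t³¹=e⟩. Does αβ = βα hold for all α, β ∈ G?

G has a single generator, so G is cyclic and hence abelian.

Answer: Yes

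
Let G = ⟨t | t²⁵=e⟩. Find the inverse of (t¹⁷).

The order of (t¹⁷) is 25 (smallest k with (t¹⁷)ᵏ = e), so (t¹⁷)⁻¹ = (t¹⁷)²⁴ = t⁸.
Check: (t¹⁷) · (t⁸) → (t¹⁷) · t⁸ = e, giving e as required.

Answer: t⁸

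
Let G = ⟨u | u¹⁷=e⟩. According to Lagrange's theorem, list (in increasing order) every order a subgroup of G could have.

|G| = 17 = 17. By Lagrange's theorem the order of any subgroup divides 17; the divisors of 17 are 1, 17.

Answer: 1, 17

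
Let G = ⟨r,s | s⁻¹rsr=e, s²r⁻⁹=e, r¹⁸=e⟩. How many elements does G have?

Enumerate words in the generators, reducing via the relations: the distinct elements are
  {e, r, s, rs, r², r³, r⁴, r⁵, r⁶, r⁷, r⁸, r⁹, r²s, r³s, r¹², r¹³, r¹¹, r¹⁰, r¹⁴, r¹⁵, r¹⁶, r¹⁷, r⁴s, r⁵s, r⁶s, r⁷s, r⁸s, s⁻¹, rs⁻¹, r²s⁻¹, r³s⁻¹, r⁴s⁻¹, r⁵s⁻¹, r⁶s⁻¹, r⁷s⁻¹, r⁸s⁻¹}.
No further products give new elements, so |G| = 36.

Answer: 36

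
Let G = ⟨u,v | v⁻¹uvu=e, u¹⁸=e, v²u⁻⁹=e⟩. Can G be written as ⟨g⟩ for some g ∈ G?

Every cyclic group is abelian. But u·v = uv while v·u = u⁸v⁻¹, so u·v ≠ v·u and G is not abelian. Hence G is not cyclic.

Answer: No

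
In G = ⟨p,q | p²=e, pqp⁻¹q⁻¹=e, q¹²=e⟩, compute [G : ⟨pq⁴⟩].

First find ord(pq⁴) by computing successive powers:
  (pq⁴)¹ = pq⁴, (pq⁴)² = q⁸, (pq⁴)³ = p, (pq⁴)⁴ = q⁴, (pq⁴)⁵ = pq⁸, (pq⁴)⁶ = e.
So |⟨pq⁴⟩| = ord(pq⁴) = 6. With |G| = 24, by Lagrange [G : ⟨pq⁴⟩] = 24/6 = 4.

Answer: 4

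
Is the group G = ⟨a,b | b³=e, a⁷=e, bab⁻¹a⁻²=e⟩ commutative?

a·b = ab but b·a = a²b, so a·b ≠ b·a and G is not abelian.

Answer: No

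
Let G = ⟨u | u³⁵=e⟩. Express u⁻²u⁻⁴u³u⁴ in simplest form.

Multiply left to right, reducing at each step:
  (u³³) · u⁻⁴ = u²⁹
  (u²⁹) · u³ = u³²
  (u³²) · u⁴ = u

Answer: u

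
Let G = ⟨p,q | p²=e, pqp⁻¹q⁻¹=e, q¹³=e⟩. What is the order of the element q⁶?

Compute successive powers until reaching e:
  (q⁶)¹ = q⁶, (q⁶)² = q¹², (q⁶)³ = q⁵, (q⁶)⁴ = q¹¹, (q⁶)⁵ = q⁴, (q⁶)⁶ = q¹⁰, (q⁶)⁷ = q³, (q⁶)⁸ = q⁹, (q⁶)⁹ = q², (q⁶)¹⁰ = q⁸, (q⁶)¹¹ = q, (q⁶)¹² = q⁷, (q⁶)¹³ = e.
The smallest positive k with (q⁶)ᵏ = e is 13.

Answer: 13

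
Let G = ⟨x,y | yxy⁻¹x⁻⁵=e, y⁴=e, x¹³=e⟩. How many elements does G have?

Enumerate words in the generators, reducing via the relations: the distinct elements are
  {e, x, y, xy, x², x³, x⁴, x⁵, x⁶, x⁷, x⁸, x⁹, y², y³, xy², xy³, x²y, x³y, x¹², x¹¹, x¹⁰, x⁴y, x⁵y, x⁶y, x⁷y, x⁸y, x⁹y, x²y², x²y³, x³y², x³y³, x¹²y, x¹¹y, x¹⁰y, x⁴y², x⁴y³, x⁵y², x⁵y³, x⁶y², x⁶y³, x⁷y², x⁷y³, x⁸y², x⁸y³, x⁹y², x⁹y³, x¹²y², x¹²y³, x¹¹y², x¹¹y³, x¹⁰y², x¹⁰y³}.
No further products give new elements, so |G| = 52.

Answer: 52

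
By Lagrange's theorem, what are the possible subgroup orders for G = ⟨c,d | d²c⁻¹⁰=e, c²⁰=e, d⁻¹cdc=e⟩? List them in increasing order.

|G| = 40 = 2³ · 5. By Lagrange's theorem the order of any subgroup divides 40; the divisors of 40 are 1, 2, 4, 5, 8, 10, 20, 40.

Answer: 1, 2, 4, 5, 8, 10, 20, 40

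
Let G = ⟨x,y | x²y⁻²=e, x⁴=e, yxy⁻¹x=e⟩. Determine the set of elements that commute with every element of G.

An element z ∈ Z(G) iff z commutes with every generator.
For example x² is central: (x²)·x = x³ = x·(x²); (x²)·y = y⁻¹ = y·(x²).
Whereas x ∉ Z(G) since x·y = xy ≠ xy⁻¹ = y·x.
Checking each of the 8 elements this way gives Z(G) = {e, x²}, of order 2.

Answer: {e, x²}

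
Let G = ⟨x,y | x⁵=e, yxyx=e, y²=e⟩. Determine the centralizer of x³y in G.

⟨x³y⟩ ⊆ C_G(x³y) since powers of x³y commute with x³y; so |C_G(x³y)| ≥ |⟨x³y⟩| = 2.
By orbit–stabilizer, |C_G(x³y)| = |G| / |conj. class of x³y| = 10 / 5 = 2.
The 2 elements commuting with x³y are {e, x³y}.

Answer: {e, x³y}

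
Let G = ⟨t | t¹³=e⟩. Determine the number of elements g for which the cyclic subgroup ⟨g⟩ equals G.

G is cyclic of order 13. An element generates G iff its order is 13, and a cyclic group of order 13 has exactly φ(13) = 12 such elements.

Answer: 12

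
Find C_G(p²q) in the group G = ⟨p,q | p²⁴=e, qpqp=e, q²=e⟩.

⟨p²q⟩ ⊆ C_G(p²q) since powers of p²q commute with p²q; so |C_G(p²q)| ≥ |⟨p²q⟩| = 2.
By orbit–stabilizer, |C_G(p²q)| = |G| / |conj. class of p²q| = 48 / 12 = 4.
The 4 elements commuting with p²q are {e, p¹², p²q, p¹⁴q}.

Answer: {e, p¹², p²q, p¹⁴q}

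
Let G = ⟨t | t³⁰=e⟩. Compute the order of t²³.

Compute successive powers until reaching e:
  (t²³)¹ = t²³, (t²³)² = t¹⁶, (t²³)³ = t⁹, (t²³)⁴ = t², (t²³)⁵ = t²⁵, (t²³)⁶ = t¹⁸, (t²³)⁷ = t¹¹, (t²³)⁸ = t⁴, (t²³)⁹ = t²⁷, (t²³)¹⁰ = t²⁰, (t²³)¹¹ = t¹³, (t²³)¹² = t⁶, (t²³)¹³ = t²⁹, (t²³)¹⁴ = t²², (t²³)¹⁵ = t¹⁵, (t²³)¹⁶ = t⁸, (t²³)¹⁷ = t, (t²³)¹⁸ = t²⁴, (t²³)¹⁹ = t¹⁷, (t²³)²⁰ = t¹⁰, (t²³)²¹ = t³, (t²³)²² = t²⁶, (t²³)²³ = t¹⁹, (t²³)²⁴ = t¹², (t²³)²⁵ = t⁵, (t²³)²⁶ = t²⁸, (t²³)²⁷ = t²¹, (t²³)²⁸ = t¹⁴, (t²³)²⁹ = t⁷, (t²³)³⁰ = e.
The smallest positive k with (t²³)ᵏ = e is 30.

Answer: 30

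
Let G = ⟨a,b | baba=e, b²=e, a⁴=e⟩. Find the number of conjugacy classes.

The conjugacy classes (representative and size) are:
  [e] (size 1), [a] (size 2), [a²] (size 1), [a²b] (size 2), [a³b] (size 2).
Class equation: 1 + 2 + 1 + 2 + 2 = 8 = |G|. So G has 5 conjugacy classes.

Answer: 5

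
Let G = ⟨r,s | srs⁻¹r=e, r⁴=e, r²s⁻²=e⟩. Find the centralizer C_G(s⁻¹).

⟨s⁻¹⟩ ⊆ C_G(s⁻¹) since powers of s⁻¹ commute with s⁻¹; so |C_G(s⁻¹)| ≥ |⟨s⁻¹⟩| = 4.
By orbit–stabilizer, |C_G(s⁻¹)| = |G| / |conj. class of s⁻¹| = 8 / 2 = 4.
The 4 elements commuting with s⁻¹ are {e, r², s, s⁻¹}.

Answer: {e, r², s, s⁻¹}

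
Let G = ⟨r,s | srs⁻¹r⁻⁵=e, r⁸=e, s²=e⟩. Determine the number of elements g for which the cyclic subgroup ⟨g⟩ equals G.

⟨g⟩ = G would require ord(g) = |G| = 16, but the maximum element order in G is 8 < 16. So G is not cyclic and no single element generates it: the count is 0.

Answer: 0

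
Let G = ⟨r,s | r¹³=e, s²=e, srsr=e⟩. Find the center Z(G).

An element z ∈ Z(G) iff z commutes with every generator.
For example e is central: e·r = r = r·e; e·s = s = s·e.
Whereas r ∉ Z(G) since r·s = rs ≠ r¹²s = s·r.
Checking each of the 26 elements this way gives Z(G) = {e}, of order 1.

Answer: {e}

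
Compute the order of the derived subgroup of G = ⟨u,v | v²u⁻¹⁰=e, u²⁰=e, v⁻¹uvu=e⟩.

G' = [G, G] is generated by all commutators. The generator-pair commutators are: [u, v] = u².
The subgroup they normally generate is {e, u², u⁴, u⁶, u⁸, u¹⁰, u¹², u¹⁴, u¹⁶, u¹⁸}, of order 10.
Check: |G/G'| = 40/10 = 4 is the order of the abelianisation.

Answer: 10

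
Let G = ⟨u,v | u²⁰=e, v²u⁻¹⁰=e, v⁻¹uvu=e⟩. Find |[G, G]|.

G' = [G, G] is generated by all commutators. The generator-pair commutators are: [u, v] = u².
The subgroup they normally generate is {e, u², u⁴, u⁶, u⁸, u¹⁰, u¹², u¹⁴, u¹⁶, u¹⁸}, of order 10.
Check: |G/G'| = 40/10 = 4 is the order of the abelianisation.

Answer: 10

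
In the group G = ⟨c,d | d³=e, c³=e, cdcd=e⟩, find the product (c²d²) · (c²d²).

Compute (c²d²) · (c²d²) by multiplying left to right and reducing via the relations at each step:
  (c²d²) · c² = d
  d · d² = e

Answer: e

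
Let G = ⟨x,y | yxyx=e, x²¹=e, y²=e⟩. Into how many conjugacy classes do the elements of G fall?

The conjugacy classes (representative and size) are:
  [e] (size 1), [x²⁰] (size 2), [x²] (size 2), [x³] (size 2), [x¹⁷] (size 2), [x⁵] (size 2), [x⁶] (size 2), [x⁷] (size 2), [x⁸] (size 2), [x⁹] (size 2), [x¹⁰] (size 2), [y] (size 21).
Class equation: 1 + 2 + 2 + 2 + 2 + 2 + 2 + 2 + 2 + 2 + 2 + 21 = 42 = |G|. So G has 12 conjugacy classes.

Answer: 12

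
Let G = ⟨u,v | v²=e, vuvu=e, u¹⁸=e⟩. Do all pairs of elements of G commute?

u·v = uv but v·u = u¹⁷v, so u·v ≠ v·u and G is not abelian.

Answer: No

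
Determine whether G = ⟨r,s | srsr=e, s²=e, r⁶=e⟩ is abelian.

r·s = rs but s·r = r⁵s, so r·s ≠ s·r and G is not abelian.

Answer: No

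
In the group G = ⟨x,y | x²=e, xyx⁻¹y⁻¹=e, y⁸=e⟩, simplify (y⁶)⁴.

Compute successive powers of (y⁶), reducing at each step:
  (y⁶)²: (y⁶) · y⁶ = y⁴
  (y⁶)³: (y⁴) · y⁶ = y²
  (y⁶)⁴: (y²) · y⁶ = e

Answer: e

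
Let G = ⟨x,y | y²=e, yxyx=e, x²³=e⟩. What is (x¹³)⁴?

Compute successive powers of (x¹³), reducing at each step:
  (x¹³)²: (x¹³) · x¹³ = x³
  (x¹³)³: (x³) · x¹³ = x¹⁶
  (x¹³)⁴: (x¹⁶) · x¹³ = x⁶

Answer: x⁶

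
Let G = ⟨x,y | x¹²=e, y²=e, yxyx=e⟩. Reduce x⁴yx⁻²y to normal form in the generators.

Multiply left to right, reducing at each step:
  (x⁴) · y = x⁴y
  (x⁴y) · x⁻² = x⁶y
  (x⁶y) · y = x⁶

Answer: x⁶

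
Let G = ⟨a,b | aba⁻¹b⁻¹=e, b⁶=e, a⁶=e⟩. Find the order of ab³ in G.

Compute successive powers until reaching e:
  (ab³)¹ = ab³, (ab³)² = a², (ab³)³ = a³b³, (ab³)⁴ = a⁴, (ab³)⁵ = a⁵b³, (ab³)⁶ = e.
The smallest positive k with (ab³)ᵏ = e is 6.

Answer: 6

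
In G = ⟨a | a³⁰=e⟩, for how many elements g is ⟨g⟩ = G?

G is cyclic of order 30. An element generates G iff its order is 30, and a cyclic group of order 30 has exactly φ(30) = 8 such elements.

Answer: 8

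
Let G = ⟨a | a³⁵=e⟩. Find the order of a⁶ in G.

Compute successive powers until reaching e:
  (a⁶)¹ = a⁶, (a⁶)² = a¹², (a⁶)³ = a¹⁸, (a⁶)⁴ = a²⁴, (a⁶)⁵ = a³⁰, (a⁶)⁶ = a, (a⁶)⁷ = a⁷, (a⁶)⁸ = a¹³, (a⁶)⁹ = a¹⁹, (a⁶)¹⁰ = a²⁵, (a⁶)¹¹ = a³¹, (a⁶)¹² = a², (a⁶)¹³ = a⁸, (a⁶)¹⁴ = a¹⁴, (a⁶)¹⁵ = a²⁰, (a⁶)¹⁶ = a²⁶, (a⁶)¹⁷ = a³², (a⁶)¹⁸ = a³, (a⁶)¹⁹ = a⁹, (a⁶)²⁰ = a¹⁵, (a⁶)²¹ = a²¹, (a⁶)²² = a²⁷, (a⁶)²³ = a³³, (a⁶)²⁴ = a⁴, (a⁶)²⁵ = a¹⁰, (a⁶)²⁶ = a¹⁶, (a⁶)²⁷ = a²², (a⁶)²⁸ = a²⁸, (a⁶)²⁹ = a³⁴, (a⁶)³⁰ = a⁵, (a⁶)³¹ = a¹¹, (a⁶)³² = a¹⁷, (a⁶)³³ = a²³, (a⁶)³⁴ = a²⁹, (a⁶)³⁵ = e.
The smallest positive k with (a⁶)ᵏ = e is 35.

Answer: 35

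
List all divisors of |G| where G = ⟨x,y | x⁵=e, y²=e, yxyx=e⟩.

|G| = 10 = 2 · 5. By Lagrange's theorem the order of any subgroup divides 10; the divisors of 10 are 1, 2, 5, 10.

Answer: 1, 2, 5, 10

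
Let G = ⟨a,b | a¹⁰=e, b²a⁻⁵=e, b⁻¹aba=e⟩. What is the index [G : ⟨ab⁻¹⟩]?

First find ord(ab⁻¹) by computing successive powers:
  (ab⁻¹)¹ = ab⁻¹, (ab⁻¹)² = a⁵, (ab⁻¹)³ = ab, (ab⁻¹)⁴ = e.
So |⟨ab⁻¹⟩| = ord(ab⁻¹) = 4. With |G| = 20, by Lagrange [G : ⟨ab⁻¹⟩] = 20/4 = 5.

Answer: 5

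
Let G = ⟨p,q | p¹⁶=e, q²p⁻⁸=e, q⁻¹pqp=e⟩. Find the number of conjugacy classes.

The conjugacy classes (representative and size) are:
  [e] (size 1), [p] (size 2), [p¹⁴] (size 2), [p³] (size 2), [p¹²] (size 2), [p⁵] (size 2), [p¹⁰] (size 2), [p⁷] (size 2), [p⁸] (size 1), [p⁶q] (size 8), [p³q⁻¹] (size 8).
Class equation: 1 + 2 + 2 + 2 + 2 + 2 + 2 + 2 + 1 + 8 + 8 = 32 = |G|. So G has 11 conjugacy classes.

Answer: 11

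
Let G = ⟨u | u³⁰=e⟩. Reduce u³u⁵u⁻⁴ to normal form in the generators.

Multiply left to right, reducing at each step:
  (u³) · u⁵ = u⁸
  (u⁸) · u⁻⁴ = u⁴

Answer: u⁴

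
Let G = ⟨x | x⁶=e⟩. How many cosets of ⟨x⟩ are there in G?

First find ord(x) by computing successive powers:
  x¹ = x, x² = x², x³ = x³, x⁴ = x⁴, x⁵ = x⁵, x⁶ = e.
So |⟨x⟩| = ord(x) = 6. With |G| = 6, by Lagrange [G : ⟨x⟩] = 6/6 = 1.

Answer: 1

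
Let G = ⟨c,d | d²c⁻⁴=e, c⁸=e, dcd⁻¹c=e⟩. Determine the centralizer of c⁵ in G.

⟨c⁵⟩ ⊆ C_G(c⁵) since powers of c⁵ commute with c⁵; so |C_G(c⁵)| ≥ |⟨c⁵⟩| = 8.
By orbit–stabilizer, |C_G(c⁵)| = |G| / |conj. class of c⁵| = 16 / 2 = 8.
The 8 elements commuting with c⁵ are {e, c, c², c³, c⁴, c⁵, c⁶, c⁷}.

Answer: {e, c, c², c³, c⁴, c⁵, c⁶, c⁷}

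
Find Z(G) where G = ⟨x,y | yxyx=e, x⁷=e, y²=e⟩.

An element z ∈ Z(G) iff z commutes with every generator.
For example e is central: e·x = x = x·e; e·y = y = y·e.
Whereas x ∉ Z(G) since x·y = xy ≠ x⁶y = y·x.
Checking each of the 14 elements this way gives Z(G) = {e}, of order 1.

Answer: {e}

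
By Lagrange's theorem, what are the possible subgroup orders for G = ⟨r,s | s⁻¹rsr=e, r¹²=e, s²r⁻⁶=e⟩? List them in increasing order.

|G| = 24 = 2³ · 3. By Lagrange's theorem the order of any subgroup divides 24; the divisors of 24 are 1, 2, 3, 4, 6, 8, 12, 24.

Answer: 1, 2, 3, 4, 6, 8, 12, 24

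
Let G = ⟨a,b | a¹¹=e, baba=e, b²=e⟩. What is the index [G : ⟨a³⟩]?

First find ord(a³) by computing successive powers:
  (a³)¹ = a³, (a³)² = a⁶, (a³)³ = a⁹, (a³)⁴ = a, (a³)⁵ = a⁴, (a³)⁶ = a⁷, (a³)⁷ = a¹⁰, (a³)⁸ = a², (a³)⁹ = a⁵, (a³)¹⁰ = a⁸, (a³)¹¹ = e.
So |⟨a³⟩| = ord(a³) = 11. With |G| = 22, by Lagrange [G : ⟨a³⟩] = 22/11 = 2.

Answer: 2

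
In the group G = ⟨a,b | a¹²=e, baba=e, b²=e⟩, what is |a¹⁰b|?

Compute successive powers until reaching e:
  (a¹⁰b)¹ = a¹⁰b, (a¹⁰b)² = e.
The smallest positive k with (a¹⁰b)ᵏ = e is 2.

Answer: 2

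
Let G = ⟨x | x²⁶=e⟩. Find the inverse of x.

The order of x is 26 (smallest k with xᵏ = e), so x⁻¹ = x²⁵ = x²⁵.
Check: x · (x²⁵) → x · x²⁵ = e, giving e as required.

Answer: x²⁵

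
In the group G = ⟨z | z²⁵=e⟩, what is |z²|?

Compute successive powers until reaching e:
  (z²)¹ = z², (z²)² = z⁴, (z²)³ = z⁶, (z²)⁴ = z⁸, (z²)⁵ = z¹⁰, (z²)⁶ = z¹², (z²)⁷ = z¹⁴, (z²)⁸ = z¹⁶, (z²)⁹ = z¹⁸, (z²)¹⁰ = z²⁰, (z²)¹¹ = z²², (z²)¹² = z²⁴, (z²)¹³ = z, (z²)¹⁴ = z³, (z²)¹⁵ = z⁵, (z²)¹⁶ = z⁷, (z²)¹⁷ = z⁹, (z²)¹⁸ = z¹¹, (z²)¹⁹ = z¹³, (z²)²⁰ = z¹⁵, (z²)²¹ = z¹⁷, (z²)²² = z¹⁹, (z²)²³ = z²¹, (z²)²⁴ = z²³, (z²)²⁵ = e.
The smallest positive k with (z²)ᵏ = e is 25.

Answer: 25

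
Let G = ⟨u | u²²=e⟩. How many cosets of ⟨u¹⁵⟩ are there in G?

First find ord(u¹⁵) by computing successive powers:
  (u¹⁵)¹ = u¹⁵, (u¹⁵)² = u⁸, (u¹⁵)³ = u, (u¹⁵)⁴ = u¹⁶, (u¹⁵)⁵ = u⁹, (u¹⁵)⁶ = u², (u¹⁵)⁷ = u¹⁷, (u¹⁵)⁸ = u¹⁰, (u¹⁵)⁹ = u³, (u¹⁵)¹⁰ = u¹⁸, (u¹⁵)¹¹ = u¹¹, (u¹⁵)¹² = u⁴, (u¹⁵)¹³ = u¹⁹, (u¹⁵)¹⁴ = u¹², (u¹⁵)¹⁵ = u⁵, (u¹⁵)¹⁶ = u²⁰, (u¹⁵)¹⁷ = u¹³, (u¹⁵)¹⁸ = u⁶, (u¹⁵)¹⁹ = u²¹, (u¹⁵)²⁰ = u¹⁴, (u¹⁵)²¹ = u⁷, (u¹⁵)²² = e.
So |⟨u¹⁵⟩| = ord(u¹⁵) = 22. With |G| = 22, by Lagrange [G : ⟨u¹⁵⟩] = 22/22 = 1.

Answer: 1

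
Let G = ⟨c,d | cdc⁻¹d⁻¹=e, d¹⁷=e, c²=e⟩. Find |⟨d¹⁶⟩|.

|⟨d¹⁶⟩| equals the order of d¹⁶. Compute successive powers until reaching e:
  (d¹⁶)¹ = d¹⁶, (d¹⁶)² = d¹⁵, (d¹⁶)³ = d¹⁴, (d¹⁶)⁴ = d¹³, (d¹⁶)⁵ = d¹², (d¹⁶)⁶ = d¹¹, (d¹⁶)⁷ = d¹⁰, (d¹⁶)⁸ = d⁹, (d¹⁶)⁹ = d⁸, (d¹⁶)¹⁰ = d⁷, (d¹⁶)¹¹ = d⁶, (d¹⁶)¹² = d⁵, (d¹⁶)¹³ = d⁴, (d¹⁶)¹⁴ = d³, (d¹⁶)¹⁵ = d², (d¹⁶)¹⁶ = d, (d¹⁶)¹⁷ = e.
The smallest positive k with (d¹⁶)ᵏ = e is 17, so |⟨d¹⁶⟩| = 17.

Answer: 17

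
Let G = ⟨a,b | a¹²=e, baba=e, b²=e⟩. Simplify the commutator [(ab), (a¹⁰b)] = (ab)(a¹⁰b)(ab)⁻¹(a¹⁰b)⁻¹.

[(ab), (a¹⁰b)] = (ab)·(a¹⁰b)·(ab)⁻¹·(a¹⁰b)⁻¹.
  (ab) · (a¹⁰b) = a³
  (a³) · (ab) = a⁴b
  (a⁴b) · (a¹⁰b) = a⁶

Answer: a⁶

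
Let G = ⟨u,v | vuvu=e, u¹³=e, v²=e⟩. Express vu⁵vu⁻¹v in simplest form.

Multiply left to right, reducing at each step:
  v · u⁵ = u⁸v
  (u⁸v) · v = u⁸
  (u⁸) · u⁻¹ = u⁷
  (u⁷) · v = u⁷v

Answer: u⁷v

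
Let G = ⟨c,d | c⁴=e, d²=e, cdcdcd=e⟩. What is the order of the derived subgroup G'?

G' = [G, G] is generated by all commutators. The generator-pair commutators are: [c, d] = c²dc.
The subgroup they normally generate is {e, c², cd, dc³, c²dc, c³d, c²dc³, dc, cdc², dc²d, c²dc²d, c³dc²}, of order 12.
Check: |G/G'| = 24/12 = 2 is the order of the abelianisation.

Answer: 12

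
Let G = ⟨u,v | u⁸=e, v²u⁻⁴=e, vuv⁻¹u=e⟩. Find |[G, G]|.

G' = [G, G] is generated by all commutators. The generator-pair commutators are: [u, v] = u².
The subgroup they normally generate is {e, u², u⁴, u⁶}, of order 4.
Check: |G/G'| = 16/4 = 4 is the order of the abelianisation.

Answer: 4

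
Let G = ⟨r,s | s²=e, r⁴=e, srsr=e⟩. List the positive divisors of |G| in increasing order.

|G| = 8 = 2³. By Lagrange's theorem the order of any subgroup divides 8; the divisors of 8 are 1, 2, 4, 8.

Answer: 1, 2, 4, 8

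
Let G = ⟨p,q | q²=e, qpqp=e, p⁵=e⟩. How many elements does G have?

Enumerate words in the generators, reducing via the relations: the distinct elements are
  {e, p, q, pq, p², p³, p⁴, p²q, p³q, p⁴q}.
No further products give new elements, so |G| = 10.

Answer: 10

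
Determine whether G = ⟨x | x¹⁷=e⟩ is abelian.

G has a single generator, so G is cyclic and hence abelian.

Answer: Yes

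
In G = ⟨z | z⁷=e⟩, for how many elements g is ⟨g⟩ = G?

G is cyclic of order 7. An element generates G iff its order is 7, and a cyclic group of order 7 has exactly φ(7) = 6 such elements.

Answer: 6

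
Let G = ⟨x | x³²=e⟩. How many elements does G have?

G is generated by a single element, so G is cyclic. The relator gives x³² = e and no smaller power is forced to be e, so the 32 powers {e, x, x², x³, x⁴, x⁵, x⁶, x⁷, x⁸, x⁹, x²², x²³, x²¹, x²⁰, x²⁴, x²⁵, x²⁶, x²⁷, x²⁸, x²⁹, x³¹, x³⁰, x¹², x¹³, x¹¹, x¹⁰, x¹⁴, x¹⁵, x¹⁶, x¹⁷, x¹⁸, x¹⁹} are distinct. Hence |G| = 32.

Answer: 32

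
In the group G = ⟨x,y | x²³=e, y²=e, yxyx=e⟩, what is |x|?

Compute successive powers until reaching e:
  x¹ = x, x² = x², x³ = x³, x⁴ = x⁴, x⁵ = x⁵, x⁶ = x⁶, x⁷ = x⁷, x⁸ = x⁸, x⁹ = x⁹, x¹⁰ = x¹⁰, x¹¹ = x¹¹, x¹² = x¹², x¹³ = x¹³, x¹⁴ = x¹⁴, x¹⁵ = x¹⁵, x¹⁶ = x¹⁶, x¹⁷ = x¹⁷, x¹⁸ = x¹⁸, x¹⁹ = x¹⁹, x²⁰ = x²⁰, x²¹ = x²¹, x²² = x²², x²³ = e.
The smallest positive k with xᵏ = e is 23.

Answer: 23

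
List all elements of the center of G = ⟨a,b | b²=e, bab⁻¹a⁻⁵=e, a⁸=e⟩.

An element z ∈ Z(G) iff z commutes with every generator.
For example a² is central: (a²)·a = a³ = a·(a²); (a²)·b = a²b = b·(a²).
Whereas a ∉ Z(G) since a·b = ab ≠ a⁵b = b·a.
Checking each of the 16 elements this way gives Z(G) = {e, a², a⁴, a⁶}, of order 4.

Answer: {e, a², a⁴, a⁶}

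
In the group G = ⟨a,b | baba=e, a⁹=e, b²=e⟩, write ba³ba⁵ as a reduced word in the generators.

Multiply left to right, reducing at each step:
  b · a³ = a⁶b
  (a⁶b) · b = a⁶
  (a⁶) · a⁵ = a²

Answer: a²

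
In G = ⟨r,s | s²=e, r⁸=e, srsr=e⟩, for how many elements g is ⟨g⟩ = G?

⟨g⟩ = G would require ord(g) = |G| = 16, but the maximum element order in G is 8 < 16. So G is not cyclic and no single element generates it: the count is 0.

Answer: 0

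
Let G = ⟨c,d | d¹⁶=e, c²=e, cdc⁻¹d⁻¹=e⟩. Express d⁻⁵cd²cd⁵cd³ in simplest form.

Multiply left to right, reducing at each step:
  (d¹¹) · c = cd¹¹
  (cd¹¹) · d² = cd¹³
  (cd¹³) · c = d¹³
  (d¹³) · d⁵ = d²
  (d²) · c = cd²
  (cd²) · d³ = cd⁵

Answer: cd⁵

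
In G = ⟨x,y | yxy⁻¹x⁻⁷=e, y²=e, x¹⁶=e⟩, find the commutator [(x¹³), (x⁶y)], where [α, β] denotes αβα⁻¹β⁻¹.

[(x¹³), (x⁶y)] = (x¹³)·(x⁶y)·(x¹³)⁻¹·(x⁶y)⁻¹.
  (x¹³) · (x⁶y) = x³y
  (x³y) · (x³) = x⁸y
  (x⁸y) · (x⁶y) = x²

Answer: x²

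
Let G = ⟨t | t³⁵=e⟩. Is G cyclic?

|G| = 35. The element t has order 35 (its powers give 35 distinct elements), so ⟨t⟩ = G and G is cyclic.

Answer: Yes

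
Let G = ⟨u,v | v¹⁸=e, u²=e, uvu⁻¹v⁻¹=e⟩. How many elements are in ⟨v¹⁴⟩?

|⟨v¹⁴⟩| equals the order of v¹⁴. Compute successive powers until reaching e:
  (v¹⁴)¹ = v¹⁴, (v¹⁴)² = v¹⁰, (v¹⁴)³ = v⁶, (v¹⁴)⁴ = v², (v¹⁴)⁵ = v¹⁶, (v¹⁴)⁶ = v¹², (v¹⁴)⁷ = v⁸, (v¹⁴)⁸ = v⁴, (v¹⁴)⁹ = e.
The smallest positive k with (v¹⁴)ᵏ = e is 9, so |⟨v¹⁴⟩| = 9.

Answer: 9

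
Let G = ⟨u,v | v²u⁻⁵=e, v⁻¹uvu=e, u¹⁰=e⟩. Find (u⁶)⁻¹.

The order of (u⁶) is 5 (smallest k with (u⁶)ᵏ = e), so (u⁶)⁻¹ = (u⁶)⁴ = u⁴.
Check: (u⁶) · (u⁴) → (u⁶) · u⁴ = e, giving e as required.

Answer: u⁴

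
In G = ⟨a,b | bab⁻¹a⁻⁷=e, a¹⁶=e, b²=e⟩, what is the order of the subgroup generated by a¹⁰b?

|⟨a¹⁰b⟩| equals the order of a¹⁰b. Compute successive powers until reaching e:
  (a¹⁰b)¹ = a¹⁰b, (a¹⁰b)² = e.
The smallest positive k with (a¹⁰b)ᵏ = e is 2, so |⟨a¹⁰b⟩| = 2.

Answer: 2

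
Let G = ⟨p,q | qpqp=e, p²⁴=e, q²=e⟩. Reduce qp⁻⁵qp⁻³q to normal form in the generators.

Multiply left to right, reducing at each step:
  q · p⁻⁵ = p⁵q
  (p⁵q) · q = p⁵
  (p⁵) · p⁻³ = p²
  (p²) · q = p²q

Answer: p²q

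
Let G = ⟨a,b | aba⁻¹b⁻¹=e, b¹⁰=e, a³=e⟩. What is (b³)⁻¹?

The order of (b³) is 10 (smallest k with (b³)ᵏ = e), so (b³)⁻¹ = (b³)⁹ = b⁷.
Check: (b³) · (b⁷) → (b³) · b⁷ = e, giving e as required.

Answer: b⁷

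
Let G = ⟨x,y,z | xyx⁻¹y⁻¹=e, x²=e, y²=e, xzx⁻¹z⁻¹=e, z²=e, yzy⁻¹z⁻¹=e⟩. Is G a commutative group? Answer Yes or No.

Each pair of generators commutes: x·y = xy = y·x; x·z = xz = z·x; y·z = yz = z·y. Since the generators pairwise commute, every element of G commutes with every other, so G is abelian.

Answer: Yes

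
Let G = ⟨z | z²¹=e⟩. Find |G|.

G is generated by a single element, so G is cyclic. The relator gives z²¹ = e and no smaller power is forced to be e, so the 21 powers {e, z, z², z³, z⁴, z⁵, z⁶, z⁷, z⁸, z⁹, z²⁰, z¹², z¹³, z¹¹, z¹⁰, z¹⁴, z¹⁵, z¹⁶, z¹⁷, z¹⁸, z¹⁹} are distinct. Hence |G| = 21.

Answer: 21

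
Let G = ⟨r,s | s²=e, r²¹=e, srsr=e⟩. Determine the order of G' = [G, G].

G' = [G, G] is generated by all commutators. The generator-pair commutators are: [r, s] = r².
The subgroup they normally generate is {e, r, r², r³, r⁴, r⁵, r⁶, r⁷, r⁸, r⁹, r¹⁰, r¹¹, r¹², r¹³, r¹⁴, r¹⁵, r¹⁶, r¹⁷, r¹⁸, r¹⁹, r²⁰}, of order 21.
Check: |G/G'| = 42/21 = 2 is the order of the abelianisation.

Answer: 21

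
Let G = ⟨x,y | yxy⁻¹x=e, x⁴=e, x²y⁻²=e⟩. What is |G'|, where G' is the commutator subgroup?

G' = [G, G] is generated by all commutators. The generator-pair commutators are: [x, y] = x².
The subgroup they normally generate is {e, x²}, of order 2.
Check: |G/G'| = 8/2 = 4 is the order of the abelianisation.

Answer: 2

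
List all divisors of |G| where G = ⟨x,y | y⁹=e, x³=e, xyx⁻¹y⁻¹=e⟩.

|G| = 27 = 3³. By Lagrange's theorem the order of any subgroup divides 27; the divisors of 27 are 1, 3, 9, 27.

Answer: 1, 3, 9, 27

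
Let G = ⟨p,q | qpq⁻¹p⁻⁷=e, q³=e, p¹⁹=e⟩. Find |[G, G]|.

G' = [G, G] is generated by all commutators. The generator-pair commutators are: [p, q] = p¹³.
The subgroup they normally generate is {e, p, p², p³, p⁴, p⁵, p⁶, p⁷, p⁸, p⁹, p¹⁰, p¹¹, p¹², p¹³, p¹⁴, p¹⁵, p¹⁶, p¹⁷, p¹⁸}, of order 19.
Check: |G/G'| = 57/19 = 3 is the order of the abelianisation.

Answer: 19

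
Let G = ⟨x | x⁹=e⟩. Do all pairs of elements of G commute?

G has a single generator, so G is cyclic and hence abelian.

Answer: Yes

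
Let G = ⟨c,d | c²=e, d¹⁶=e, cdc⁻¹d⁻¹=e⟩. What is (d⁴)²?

Compute successive powers of (d⁴), reducing at each step:
  (d⁴)²: (d⁴) · d⁴ = d⁸

Answer: d⁸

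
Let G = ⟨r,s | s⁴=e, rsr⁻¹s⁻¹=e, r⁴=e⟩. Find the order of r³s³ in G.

Compute successive powers until reaching e:
  (r³s³)¹ = r³s³, (r³s³)² = r²s², (r³s³)³ = rs, (r³s³)⁴ = e.
The smallest positive k with (r³s³)ᵏ = e is 4.

Answer: 4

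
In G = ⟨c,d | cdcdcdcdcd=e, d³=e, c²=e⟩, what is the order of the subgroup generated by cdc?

|⟨cdc⟩| equals the order of cdc. Compute successive powers until reaching e:
  (cdc)¹ = cdc, (cdc)² = cd²c, (cdc)³ = e.
The smallest positive k with (cdc)ᵏ = e is 3, so |⟨cdc⟩| = 3.

Answer: 3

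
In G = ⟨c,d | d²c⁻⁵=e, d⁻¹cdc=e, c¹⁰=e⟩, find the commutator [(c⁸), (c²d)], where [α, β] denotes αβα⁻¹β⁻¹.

[(c⁸), (c²d)] = (c⁸)·(c²d)·(c⁸)⁻¹·(c²d)⁻¹.
  (c⁸) · (c²d) = d
  d · (c²) = c³d⁻¹
  (c³d⁻¹) · (c²d⁻¹) = c⁶

Answer: c⁶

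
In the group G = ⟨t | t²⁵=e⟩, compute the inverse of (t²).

The order of (t²) is 25 (smallest k with (t²)ᵏ = e), so (t²)⁻¹ = (t²)²⁴ = t²³.
Check: (t²) · (t²³) → (t²) · t²³ = e, giving e as required.

Answer: t²³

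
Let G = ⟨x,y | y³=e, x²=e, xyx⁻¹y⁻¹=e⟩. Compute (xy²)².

Compute successive powers of (xy²), reducing at each step:
  (xy²)²: (xy²) · x = y²;   (y²) · y² = y

Answer: y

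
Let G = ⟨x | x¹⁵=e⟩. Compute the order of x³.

Compute successive powers until reaching e:
  (x³)¹ = x³, (x³)² = x⁶, (x³)³ = x⁹, (x³)⁴ = x¹², (x³)⁵ = e.
The smallest positive k with (x³)ᵏ = e is 5.

Answer: 5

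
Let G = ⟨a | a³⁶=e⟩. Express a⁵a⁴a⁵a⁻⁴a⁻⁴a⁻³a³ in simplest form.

Multiply left to right, reducing at each step:
  (a⁵) · a⁴ = a⁹
  (a⁹) · a⁵ = a¹⁴
  (a¹⁴) · a⁻⁴ = a¹⁰
  (a¹⁰) · a⁻⁴ = a⁶
  (a⁶) · a⁻³ = a³
  (a³) · a³ = a⁶

Answer: a⁶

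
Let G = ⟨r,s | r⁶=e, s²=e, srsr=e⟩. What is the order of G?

Enumerate words in the generators, reducing via the relations: the distinct elements are
  {e, r, s, rs, r², r³, r⁴, r⁵, r²s, r³s, r⁴s, r⁵s}.
No further products give new elements, so |G| = 12.

Answer: 12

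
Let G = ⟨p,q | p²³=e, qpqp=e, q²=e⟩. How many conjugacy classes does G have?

The conjugacy classes (representative and size) are:
  [e] (size 1), [p] (size 2), [p²¹] (size 2), [p²⁰] (size 2), [p⁴] (size 2), [p¹⁸] (size 2), [p⁶] (size 2), [p¹⁶] (size 2), [p⁸] (size 2), [p⁹] (size 2), [p¹⁰] (size 2), [p¹²] (size 2), [p¹⁸q] (size 23).
Class equation: 1 + 2 + 2 + 2 + 2 + 2 + 2 + 2 + 2 + 2 + 2 + 2 + 23 = 46 = |G|. So G has 13 conjugacy classes.

Answer: 13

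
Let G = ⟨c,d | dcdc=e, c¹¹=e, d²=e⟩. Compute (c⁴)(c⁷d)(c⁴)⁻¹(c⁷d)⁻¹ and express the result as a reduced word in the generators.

[(c⁴), (c⁷d)] = (c⁴)·(c⁷d)·(c⁴)⁻¹·(c⁷d)⁻¹.
  (c⁴) · (c⁷d) = d
  d · (c⁷) = c⁴d
  (c⁴d) · (c⁷d) = c⁸

Answer: c⁸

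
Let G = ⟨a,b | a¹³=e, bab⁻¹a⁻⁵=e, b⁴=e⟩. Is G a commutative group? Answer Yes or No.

a·b = ab but b·a = a⁵b, so a·b ≠ b·a and G is not abelian.

Answer: No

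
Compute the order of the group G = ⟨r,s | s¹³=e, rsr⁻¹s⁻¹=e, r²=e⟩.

Enumerate words in the generators, reducing via the relations: the distinct elements are
  {e, r, s, rs, s², s³, s⁴, s⁵, s⁶, s⁷, s⁸, s⁹, rs², rs³, rs⁴, rs⁵, rs⁶, rs⁷, rs⁸, rs⁹, s¹², s¹¹, s¹⁰, rs¹², rs¹¹, rs¹⁰}.
No further products give new elements, so |G| = 26.

Answer: 26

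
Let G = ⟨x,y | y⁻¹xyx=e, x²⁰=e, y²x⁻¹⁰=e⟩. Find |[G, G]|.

G' = [G, G] is generated by all commutators. The generator-pair commutators are: [x, y] = x².
The subgroup they normally generate is {e, x², x⁴, x⁶, x⁸, x¹⁰, x¹², x¹⁴, x¹⁶, x¹⁸}, of order 10.
Check: |G/G'| = 40/10 = 4 is the order of the abelianisation.

Answer: 10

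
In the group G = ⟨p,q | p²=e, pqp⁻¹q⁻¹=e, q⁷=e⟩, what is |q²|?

Compute successive powers until reaching e:
  (q²)¹ = q², (q²)² = q⁴, (q²)³ = q⁶, (q²)⁴ = q, (q²)⁵ = q³, (q²)⁶ = q⁵, (q²)⁷ = e.
The smallest positive k with (q²)ᵏ = e is 7.

Answer: 7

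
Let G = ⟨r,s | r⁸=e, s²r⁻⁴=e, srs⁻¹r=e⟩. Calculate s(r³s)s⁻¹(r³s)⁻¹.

[s, (r³s)] = s·(r³s)·s⁻¹·(r³s)⁻¹.
  s · (r³s) = r
  r · (s⁻¹) = rs⁻¹
  (rs⁻¹) · (r³s⁻¹) = r²

Answer: r²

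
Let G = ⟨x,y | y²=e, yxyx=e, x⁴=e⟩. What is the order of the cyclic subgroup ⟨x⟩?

|⟨x⟩| equals the order of x. Compute successive powers until reaching e:
  x¹ = x, x² = x², x³ = x³, x⁴ = e.
The smallest positive k with xᵏ = e is 4, so |⟨x⟩| = 4.

Answer: 4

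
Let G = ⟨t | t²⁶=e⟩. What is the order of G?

G is generated by a single element, so G is cyclic. The relator gives t²⁶ = e and no smaller power is forced to be e, so the 26 powers {e, t, t², t³, t⁴, t⁵, t⁶, t⁷, t⁸, t⁹, t²², t²³, t²¹, t²⁰, t²⁴, t²⁵, t¹², t¹³, t¹¹, t¹⁰, t¹⁴, t¹⁵, t¹⁶, t¹⁷, t¹⁸, t¹⁹} are distinct. Hence |G| = 26.

Answer: 26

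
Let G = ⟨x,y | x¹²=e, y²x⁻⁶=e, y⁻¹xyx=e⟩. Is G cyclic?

Every cyclic group is abelian. But x·y = xy while y·x = x⁵y⁻¹, so x·y ≠ y·x and G is not abelian. Hence G is not cyclic.

Answer: No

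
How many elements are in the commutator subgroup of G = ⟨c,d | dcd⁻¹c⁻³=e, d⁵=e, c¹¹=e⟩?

G' = [G, G] is generated by all commutators. The generator-pair commutators are: [c, d] = c⁹.
The subgroup they normally generate is {e, c, c², c³, c⁴, c⁵, c⁶, c⁷, c⁸, c⁹, c¹⁰}, of order 11.
Check: |G/G'| = 55/11 = 5 is the order of the abelianisation.

Answer: 11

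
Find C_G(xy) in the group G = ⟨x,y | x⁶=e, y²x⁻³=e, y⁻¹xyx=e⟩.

⟨xy⟩ ⊆ C_G(xy) since powers of xy commute with xy; so |C_G(xy)| ≥ |⟨xy⟩| = 4.
By orbit–stabilizer, |C_G(xy)| = |G| / |conj. class of xy| = 12 / 3 = 4.
The 4 elements commuting with xy are {e, x³, xy, xy⁻¹}.

Answer: {e, x³, xy, xy⁻¹}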